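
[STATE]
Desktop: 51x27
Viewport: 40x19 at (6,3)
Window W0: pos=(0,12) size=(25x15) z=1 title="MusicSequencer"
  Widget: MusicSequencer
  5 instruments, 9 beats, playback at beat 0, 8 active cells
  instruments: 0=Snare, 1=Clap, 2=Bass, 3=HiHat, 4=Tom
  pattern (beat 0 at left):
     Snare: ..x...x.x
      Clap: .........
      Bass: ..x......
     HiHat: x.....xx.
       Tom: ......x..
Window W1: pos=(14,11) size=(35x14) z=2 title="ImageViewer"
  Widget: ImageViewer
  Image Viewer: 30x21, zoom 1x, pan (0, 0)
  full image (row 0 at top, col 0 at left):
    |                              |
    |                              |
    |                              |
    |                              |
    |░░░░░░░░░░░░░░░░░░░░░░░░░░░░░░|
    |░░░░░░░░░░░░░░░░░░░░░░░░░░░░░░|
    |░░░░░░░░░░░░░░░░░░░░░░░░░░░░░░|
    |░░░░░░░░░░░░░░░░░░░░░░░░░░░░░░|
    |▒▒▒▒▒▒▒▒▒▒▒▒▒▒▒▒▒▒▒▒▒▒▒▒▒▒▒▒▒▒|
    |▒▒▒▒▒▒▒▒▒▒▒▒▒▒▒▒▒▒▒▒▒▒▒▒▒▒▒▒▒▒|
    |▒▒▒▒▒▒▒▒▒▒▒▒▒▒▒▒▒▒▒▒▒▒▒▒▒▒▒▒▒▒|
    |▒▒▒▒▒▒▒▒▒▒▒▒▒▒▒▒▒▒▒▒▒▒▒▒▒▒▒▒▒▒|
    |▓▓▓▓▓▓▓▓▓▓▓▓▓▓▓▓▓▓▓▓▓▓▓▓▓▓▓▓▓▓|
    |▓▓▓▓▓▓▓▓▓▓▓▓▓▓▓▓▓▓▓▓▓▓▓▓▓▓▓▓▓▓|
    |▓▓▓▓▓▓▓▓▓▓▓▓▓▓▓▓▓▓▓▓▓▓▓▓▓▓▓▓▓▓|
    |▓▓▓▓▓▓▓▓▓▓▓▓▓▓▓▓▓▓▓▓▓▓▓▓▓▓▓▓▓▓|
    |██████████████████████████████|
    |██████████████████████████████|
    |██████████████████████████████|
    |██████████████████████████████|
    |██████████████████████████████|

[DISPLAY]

                                        
                                        
                                        
                                        
                                        
                                        
                                        
                                        
        ┏━━━━━━━━━━━━━━━━━━━━━━━━━━━━━━━
━━━━━━━━┃ ImageViewer                   
cSequenc┠───────────────────────────────
────────┃                               
 ▼123456┃                               
e··█···█┃                               
p·······┃                               
s··█····┃░░░░░░░░░░░░░░░░░░░░░░░░░░░░░░ 
t█·····█┃░░░░░░░░░░░░░░░░░░░░░░░░░░░░░░ 
m······█┃░░░░░░░░░░░░░░░░░░░░░░░░░░░░░░ 
        ┃░░░░░░░░░░░░░░░░░░░░░░░░░░░░░░ 


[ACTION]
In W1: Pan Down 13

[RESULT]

                                        
                                        
                                        
                                        
                                        
                                        
                                        
                                        
        ┏━━━━━━━━━━━━━━━━━━━━━━━━━━━━━━━
━━━━━━━━┃ ImageViewer                   
cSequenc┠───────────────────────────────
────────┃▓▓▓▓▓▓▓▓▓▓▓▓▓▓▓▓▓▓▓▓▓▓▓▓▓▓▓▓▓▓ 
 ▼123456┃▓▓▓▓▓▓▓▓▓▓▓▓▓▓▓▓▓▓▓▓▓▓▓▓▓▓▓▓▓▓ 
e··█···█┃▓▓▓▓▓▓▓▓▓▓▓▓▓▓▓▓▓▓▓▓▓▓▓▓▓▓▓▓▓▓ 
p·······┃██████████████████████████████ 
s··█····┃██████████████████████████████ 
t█·····█┃██████████████████████████████ 
m······█┃██████████████████████████████ 
        ┃██████████████████████████████ 


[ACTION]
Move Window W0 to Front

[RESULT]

                                        
                                        
                                        
                                        
                                        
                                        
                                        
                                        
        ┏━━━━━━━━━━━━━━━━━━━━━━━━━━━━━━━
━━━━━━━━━━━━━━━━━━┓er                   
cSequencer        ┃─────────────────────
──────────────────┨▓▓▓▓▓▓▓▓▓▓▓▓▓▓▓▓▓▓▓▓ 
 ▼12345678        ┃▓▓▓▓▓▓▓▓▓▓▓▓▓▓▓▓▓▓▓▓ 
e··█···█·█        ┃▓▓▓▓▓▓▓▓▓▓▓▓▓▓▓▓▓▓▓▓ 
p·········        ┃████████████████████ 
s··█······        ┃████████████████████ 
t█·····██·        ┃████████████████████ 
m······█··        ┃████████████████████ 
                  ┃████████████████████ 


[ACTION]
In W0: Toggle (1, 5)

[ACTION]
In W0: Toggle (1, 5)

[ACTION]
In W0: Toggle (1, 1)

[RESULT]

                                        
                                        
                                        
                                        
                                        
                                        
                                        
                                        
        ┏━━━━━━━━━━━━━━━━━━━━━━━━━━━━━━━
━━━━━━━━━━━━━━━━━━┓er                   
cSequencer        ┃─────────────────────
──────────────────┨▓▓▓▓▓▓▓▓▓▓▓▓▓▓▓▓▓▓▓▓ 
 ▼12345678        ┃▓▓▓▓▓▓▓▓▓▓▓▓▓▓▓▓▓▓▓▓ 
e··█···█·█        ┃▓▓▓▓▓▓▓▓▓▓▓▓▓▓▓▓▓▓▓▓ 
p·█·······        ┃████████████████████ 
s··█······        ┃████████████████████ 
t█·····██·        ┃████████████████████ 
m······█··        ┃████████████████████ 
                  ┃████████████████████ 


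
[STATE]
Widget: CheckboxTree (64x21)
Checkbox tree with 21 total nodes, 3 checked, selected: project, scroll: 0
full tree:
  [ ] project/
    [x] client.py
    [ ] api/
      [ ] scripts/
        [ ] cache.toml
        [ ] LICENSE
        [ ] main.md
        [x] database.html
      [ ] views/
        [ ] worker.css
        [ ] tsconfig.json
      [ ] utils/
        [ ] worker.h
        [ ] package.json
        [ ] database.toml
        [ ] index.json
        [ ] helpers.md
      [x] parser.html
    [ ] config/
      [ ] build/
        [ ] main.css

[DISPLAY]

>[-] project/                                                   
   [x] client.py                                                
   [-] api/                                                     
     [-] scripts/                                               
       [ ] cache.toml                                           
       [ ] LICENSE                                              
       [ ] main.md                                              
       [x] database.html                                        
     [ ] views/                                                 
       [ ] worker.css                                           
       [ ] tsconfig.json                                        
     [ ] utils/                                                 
       [ ] worker.h                                             
       [ ] package.json                                         
       [ ] database.toml                                        
       [ ] index.json                                           
       [ ] helpers.md                                           
     [x] parser.html                                            
   [ ] config/                                                  
     [ ] build/                                                 
       [ ] main.css                                             


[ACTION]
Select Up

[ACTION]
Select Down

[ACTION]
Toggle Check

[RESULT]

 [-] project/                                                   
>  [ ] client.py                                                
   [-] api/                                                     
     [-] scripts/                                               
       [ ] cache.toml                                           
       [ ] LICENSE                                              
       [ ] main.md                                              
       [x] database.html                                        
     [ ] views/                                                 
       [ ] worker.css                                           
       [ ] tsconfig.json                                        
     [ ] utils/                                                 
       [ ] worker.h                                             
       [ ] package.json                                         
       [ ] database.toml                                        
       [ ] index.json                                           
       [ ] helpers.md                                           
     [x] parser.html                                            
   [ ] config/                                                  
     [ ] build/                                                 
       [ ] main.css                                             


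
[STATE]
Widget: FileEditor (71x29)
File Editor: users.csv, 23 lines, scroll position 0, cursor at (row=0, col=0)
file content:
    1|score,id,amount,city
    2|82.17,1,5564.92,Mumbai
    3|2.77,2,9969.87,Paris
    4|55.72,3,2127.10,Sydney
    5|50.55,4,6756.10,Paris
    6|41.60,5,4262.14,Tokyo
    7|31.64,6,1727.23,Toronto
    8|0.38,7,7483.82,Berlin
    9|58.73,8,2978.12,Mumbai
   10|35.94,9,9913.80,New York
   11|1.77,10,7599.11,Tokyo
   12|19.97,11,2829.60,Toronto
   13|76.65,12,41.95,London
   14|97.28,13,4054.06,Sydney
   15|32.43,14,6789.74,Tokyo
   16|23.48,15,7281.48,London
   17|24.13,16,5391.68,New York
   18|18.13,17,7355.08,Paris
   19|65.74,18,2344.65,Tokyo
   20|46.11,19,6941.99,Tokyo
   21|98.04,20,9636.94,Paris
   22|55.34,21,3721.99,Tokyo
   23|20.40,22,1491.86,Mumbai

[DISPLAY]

█core,id,amount,city                                                  ▲
82.17,1,5564.92,Mumbai                                                █
2.77,2,9969.87,Paris                                                  ░
55.72,3,2127.10,Sydney                                                ░
50.55,4,6756.10,Paris                                                 ░
41.60,5,4262.14,Tokyo                                                 ░
31.64,6,1727.23,Toronto                                               ░
0.38,7,7483.82,Berlin                                                 ░
58.73,8,2978.12,Mumbai                                                ░
35.94,9,9913.80,New York                                              ░
1.77,10,7599.11,Tokyo                                                 ░
19.97,11,2829.60,Toronto                                              ░
76.65,12,41.95,London                                                 ░
97.28,13,4054.06,Sydney                                               ░
32.43,14,6789.74,Tokyo                                                ░
23.48,15,7281.48,London                                               ░
24.13,16,5391.68,New York                                             ░
18.13,17,7355.08,Paris                                                ░
65.74,18,2344.65,Tokyo                                                ░
46.11,19,6941.99,Tokyo                                                ░
98.04,20,9636.94,Paris                                                ░
55.34,21,3721.99,Tokyo                                                ░
20.40,22,1491.86,Mumbai                                               ░
                                                                      ░
                                                                      ░
                                                                      ░
                                                                      ░
                                                                      ░
                                                                      ▼


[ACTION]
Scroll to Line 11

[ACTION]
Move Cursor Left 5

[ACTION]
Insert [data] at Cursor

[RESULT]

data█core,id,amount,city                                              ▲
82.17,1,5564.92,Mumbai                                                █
2.77,2,9969.87,Paris                                                  ░
55.72,3,2127.10,Sydney                                                ░
50.55,4,6756.10,Paris                                                 ░
41.60,5,4262.14,Tokyo                                                 ░
31.64,6,1727.23,Toronto                                               ░
0.38,7,7483.82,Berlin                                                 ░
58.73,8,2978.12,Mumbai                                                ░
35.94,9,9913.80,New York                                              ░
1.77,10,7599.11,Tokyo                                                 ░
19.97,11,2829.60,Toronto                                              ░
76.65,12,41.95,London                                                 ░
97.28,13,4054.06,Sydney                                               ░
32.43,14,6789.74,Tokyo                                                ░
23.48,15,7281.48,London                                               ░
24.13,16,5391.68,New York                                             ░
18.13,17,7355.08,Paris                                                ░
65.74,18,2344.65,Tokyo                                                ░
46.11,19,6941.99,Tokyo                                                ░
98.04,20,9636.94,Paris                                                ░
55.34,21,3721.99,Tokyo                                                ░
20.40,22,1491.86,Mumbai                                               ░
                                                                      ░
                                                                      ░
                                                                      ░
                                                                      ░
                                                                      ░
                                                                      ▼


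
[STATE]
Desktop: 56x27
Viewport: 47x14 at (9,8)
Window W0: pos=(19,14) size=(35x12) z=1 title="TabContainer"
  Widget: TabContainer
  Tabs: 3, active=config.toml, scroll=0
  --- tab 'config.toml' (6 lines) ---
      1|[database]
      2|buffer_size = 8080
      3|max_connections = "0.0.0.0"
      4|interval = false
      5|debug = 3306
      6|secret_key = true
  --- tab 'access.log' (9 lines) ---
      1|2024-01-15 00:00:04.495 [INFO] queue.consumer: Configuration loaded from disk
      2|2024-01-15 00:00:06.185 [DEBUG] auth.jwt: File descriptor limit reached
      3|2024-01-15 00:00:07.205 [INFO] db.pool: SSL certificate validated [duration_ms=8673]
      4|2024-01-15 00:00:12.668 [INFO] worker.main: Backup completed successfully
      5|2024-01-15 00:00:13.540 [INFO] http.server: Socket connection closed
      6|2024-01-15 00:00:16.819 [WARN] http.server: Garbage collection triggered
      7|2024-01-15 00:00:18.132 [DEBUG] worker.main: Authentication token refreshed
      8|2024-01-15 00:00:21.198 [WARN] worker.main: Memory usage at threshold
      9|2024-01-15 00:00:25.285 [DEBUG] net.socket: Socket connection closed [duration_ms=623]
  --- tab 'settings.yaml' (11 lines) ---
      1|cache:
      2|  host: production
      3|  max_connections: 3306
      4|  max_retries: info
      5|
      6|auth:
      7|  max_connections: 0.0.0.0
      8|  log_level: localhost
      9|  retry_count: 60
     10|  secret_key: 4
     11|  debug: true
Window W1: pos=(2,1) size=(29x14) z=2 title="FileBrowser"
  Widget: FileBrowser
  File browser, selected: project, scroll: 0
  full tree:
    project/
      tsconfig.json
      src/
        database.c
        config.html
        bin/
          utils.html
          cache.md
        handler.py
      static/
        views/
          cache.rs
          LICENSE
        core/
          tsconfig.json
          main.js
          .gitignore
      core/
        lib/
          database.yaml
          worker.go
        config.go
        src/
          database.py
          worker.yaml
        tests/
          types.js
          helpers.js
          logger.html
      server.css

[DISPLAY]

] core/              ┃                         
rver.css             ┃                         
                     ┃                         
                     ┃                         
                     ┃                         
                     ┃                         
━━━━━━━━━━━━━━━━━━━━━┛━━━━━━━━━━━━━━━━━━━━━━┓  
          ┃ TabContainer                    ┃  
          ┠─────────────────────────────────┨  
          ┃[config.toml]│ access.log │ setti┃  
          ┃─────────────────────────────────┃  
          ┃[database]                       ┃  
          ┃buffer_size = 8080               ┃  
          ┃max_connections = "0.0.0.0"      ┃  


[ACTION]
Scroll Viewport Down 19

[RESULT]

                     ┃                         
━━━━━━━━━━━━━━━━━━━━━┛━━━━━━━━━━━━━━━━━━━━━━┓  
          ┃ TabContainer                    ┃  
          ┠─────────────────────────────────┨  
          ┃[config.toml]│ access.log │ setti┃  
          ┃─────────────────────────────────┃  
          ┃[database]                       ┃  
          ┃buffer_size = 8080               ┃  
          ┃max_connections = "0.0.0.0"      ┃  
          ┃interval = false                 ┃  
          ┃debug = 3306                     ┃  
          ┃secret_key = true                ┃  
          ┗━━━━━━━━━━━━━━━━━━━━━━━━━━━━━━━━━┛  
                                               


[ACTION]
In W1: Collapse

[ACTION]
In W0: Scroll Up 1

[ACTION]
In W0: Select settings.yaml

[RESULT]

                     ┃                         
━━━━━━━━━━━━━━━━━━━━━┛━━━━━━━━━━━━━━━━━━━━━━┓  
          ┃ TabContainer                    ┃  
          ┠─────────────────────────────────┨  
          ┃ config.toml │ access.log │[setti┃  
          ┃─────────────────────────────────┃  
          ┃cache:                           ┃  
          ┃  host: production               ┃  
          ┃  max_connections: 3306          ┃  
          ┃  max_retries: info              ┃  
          ┃                                 ┃  
          ┃auth:                            ┃  
          ┗━━━━━━━━━━━━━━━━━━━━━━━━━━━━━━━━━┛  
                                               


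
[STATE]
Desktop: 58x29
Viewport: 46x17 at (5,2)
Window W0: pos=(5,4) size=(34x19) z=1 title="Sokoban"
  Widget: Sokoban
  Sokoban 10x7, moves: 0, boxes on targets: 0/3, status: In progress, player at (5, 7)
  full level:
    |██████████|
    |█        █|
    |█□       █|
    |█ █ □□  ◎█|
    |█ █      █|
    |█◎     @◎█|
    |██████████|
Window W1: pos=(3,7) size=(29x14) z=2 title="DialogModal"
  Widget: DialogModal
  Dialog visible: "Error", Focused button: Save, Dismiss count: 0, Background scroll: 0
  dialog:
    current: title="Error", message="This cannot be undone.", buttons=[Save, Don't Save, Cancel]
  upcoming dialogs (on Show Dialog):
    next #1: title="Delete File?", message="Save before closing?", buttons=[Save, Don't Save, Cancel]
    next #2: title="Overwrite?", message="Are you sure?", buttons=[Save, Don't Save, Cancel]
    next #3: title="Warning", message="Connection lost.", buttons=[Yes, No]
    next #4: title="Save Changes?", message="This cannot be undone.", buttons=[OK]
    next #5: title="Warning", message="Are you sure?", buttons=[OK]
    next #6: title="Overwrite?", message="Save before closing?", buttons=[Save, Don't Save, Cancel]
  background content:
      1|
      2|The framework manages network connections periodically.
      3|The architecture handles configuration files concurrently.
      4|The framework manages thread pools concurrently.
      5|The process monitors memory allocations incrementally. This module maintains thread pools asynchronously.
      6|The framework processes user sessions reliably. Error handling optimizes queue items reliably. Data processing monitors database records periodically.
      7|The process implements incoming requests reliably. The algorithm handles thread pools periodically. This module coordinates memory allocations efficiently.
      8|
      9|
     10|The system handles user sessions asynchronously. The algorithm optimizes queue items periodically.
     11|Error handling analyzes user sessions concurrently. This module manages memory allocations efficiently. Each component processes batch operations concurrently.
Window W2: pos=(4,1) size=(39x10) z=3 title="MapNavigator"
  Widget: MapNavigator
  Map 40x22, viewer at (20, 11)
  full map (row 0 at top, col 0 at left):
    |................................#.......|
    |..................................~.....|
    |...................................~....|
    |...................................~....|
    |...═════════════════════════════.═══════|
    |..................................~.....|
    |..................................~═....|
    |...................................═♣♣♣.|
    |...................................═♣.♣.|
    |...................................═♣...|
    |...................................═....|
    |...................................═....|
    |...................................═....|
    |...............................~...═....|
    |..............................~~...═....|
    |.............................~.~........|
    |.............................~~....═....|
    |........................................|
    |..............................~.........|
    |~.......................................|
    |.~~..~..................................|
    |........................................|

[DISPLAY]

 MapNavigator                        ┃        
─────────────────────────────────────┨        
.................................═♣.♣┃        
.................................═♣..┃        
.................................═...┃        
..................@..............═...┃        
.................................═...┃        
.............................~...═...┃        
━━━━━━━━━━━━━━━━━━━━━━━━━━━━━━━━━━━━━┛        
he framework manages netwo┃      ┃            
h┌─────────────────────┐co┃      ┃            
h│        Error        │ea┃      ┃            
h│This cannot be undone│ry┃      ┃            
h│[Save]  Don't Save   │se┃      ┃            
h└─────────────────────┘co┃      ┃            
                          ┃      ┃            
                          ┃      ┃            


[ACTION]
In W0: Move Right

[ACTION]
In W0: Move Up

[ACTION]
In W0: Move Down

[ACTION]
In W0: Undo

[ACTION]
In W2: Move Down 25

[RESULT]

 MapNavigator                        ┃        
─────────────────────────────────────┨        
............................~........┃        
.....................................┃        
~..~.................................┃        
..................@..................┃        
                                     ┃        
                                     ┃        
━━━━━━━━━━━━━━━━━━━━━━━━━━━━━━━━━━━━━┛        
he framework manages netwo┃      ┃            
h┌─────────────────────┐co┃      ┃            
h│        Error        │ea┃      ┃            
h│This cannot be undone│ry┃      ┃            
h│[Save]  Don't Save   │se┃      ┃            
h└─────────────────────┘co┃      ┃            
                          ┃      ┃            
                          ┃      ┃            


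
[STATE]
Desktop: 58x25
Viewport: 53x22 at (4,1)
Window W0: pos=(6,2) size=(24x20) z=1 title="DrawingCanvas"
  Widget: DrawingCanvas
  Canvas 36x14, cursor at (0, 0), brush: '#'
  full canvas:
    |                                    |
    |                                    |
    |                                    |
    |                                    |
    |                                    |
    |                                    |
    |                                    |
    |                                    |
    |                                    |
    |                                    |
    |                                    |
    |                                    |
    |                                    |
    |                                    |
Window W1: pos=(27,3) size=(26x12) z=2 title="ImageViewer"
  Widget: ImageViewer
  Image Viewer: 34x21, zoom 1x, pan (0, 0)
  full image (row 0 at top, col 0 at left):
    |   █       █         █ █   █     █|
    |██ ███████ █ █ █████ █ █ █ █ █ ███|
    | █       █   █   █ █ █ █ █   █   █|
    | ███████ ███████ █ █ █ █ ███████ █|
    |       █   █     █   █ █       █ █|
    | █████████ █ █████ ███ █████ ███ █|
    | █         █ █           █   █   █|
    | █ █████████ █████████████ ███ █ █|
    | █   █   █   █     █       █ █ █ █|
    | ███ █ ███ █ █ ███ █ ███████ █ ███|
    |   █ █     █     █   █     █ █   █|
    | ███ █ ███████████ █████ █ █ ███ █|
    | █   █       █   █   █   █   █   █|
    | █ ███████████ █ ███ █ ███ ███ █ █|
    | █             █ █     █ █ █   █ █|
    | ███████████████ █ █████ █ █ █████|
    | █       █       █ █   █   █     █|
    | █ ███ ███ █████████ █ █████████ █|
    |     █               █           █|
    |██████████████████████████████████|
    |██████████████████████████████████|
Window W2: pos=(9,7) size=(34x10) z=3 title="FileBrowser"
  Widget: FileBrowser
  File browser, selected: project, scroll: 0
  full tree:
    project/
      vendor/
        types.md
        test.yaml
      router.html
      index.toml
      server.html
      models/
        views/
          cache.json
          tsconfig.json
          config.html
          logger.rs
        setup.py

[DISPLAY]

                                                     
  ┏━━━━━━━━━━━━━━━━━━━━━━┓                           
  ┃ DrawingCanvas      ┏━━━━━━━━━━━━━━━━━━━━━━━━┓    
  ┠────────────────────┃ ImageViewer            ┃    
  ┃+                   ┠────────────────────────┨    
  ┃                    ┃   █       █         █ █┃    
  ┃  ┏━━━━━━━━━━━━━━━━━━━━━━━━━━━━━━━━┓█████ █ █┃    
  ┃  ┃ FileBrowser                    ┃  █ █ █ █┃    
  ┃  ┠────────────────────────────────┨█ █ █ █ █┃    
  ┃  ┃> [-] project/                  ┃  █   █ █┃    
  ┃  ┃    [+] vendor/                 ┃███ ███ █┃    
  ┃  ┃    router.html                 ┃         ┃    
  ┃  ┃    index.toml                  ┃█████████┃    
  ┃  ┃    server.html                 ┃━━━━━━━━━┛    
  ┃  ┃    [+] models/                 ┃              
  ┃  ┗━━━━━━━━━━━━━━━━━━━━━━━━━━━━━━━━┛              
  ┃                      ┃                           
  ┃                      ┃                           
  ┃                      ┃                           
  ┃                      ┃                           
  ┗━━━━━━━━━━━━━━━━━━━━━━┛                           
                                                     


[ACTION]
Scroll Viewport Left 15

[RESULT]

                                                     
      ┏━━━━━━━━━━━━━━━━━━━━━━┓                       
      ┃ DrawingCanvas      ┏━━━━━━━━━━━━━━━━━━━━━━━━┓
      ┠────────────────────┃ ImageViewer            ┃
      ┃+                   ┠────────────────────────┨
      ┃                    ┃   █       █         █ █┃
      ┃  ┏━━━━━━━━━━━━━━━━━━━━━━━━━━━━━━━━┓█████ █ █┃
      ┃  ┃ FileBrowser                    ┃  █ █ █ █┃
      ┃  ┠────────────────────────────────┨█ █ █ █ █┃
      ┃  ┃> [-] project/                  ┃  █   █ █┃
      ┃  ┃    [+] vendor/                 ┃███ ███ █┃
      ┃  ┃    router.html                 ┃         ┃
      ┃  ┃    index.toml                  ┃█████████┃
      ┃  ┃    server.html                 ┃━━━━━━━━━┛
      ┃  ┃    [+] models/                 ┃          
      ┃  ┗━━━━━━━━━━━━━━━━━━━━━━━━━━━━━━━━┛          
      ┃                      ┃                       
      ┃                      ┃                       
      ┃                      ┃                       
      ┃                      ┃                       
      ┗━━━━━━━━━━━━━━━━━━━━━━┛                       
                                                     


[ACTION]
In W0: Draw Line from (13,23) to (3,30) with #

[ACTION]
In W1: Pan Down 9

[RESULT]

                                                     
      ┏━━━━━━━━━━━━━━━━━━━━━━┓                       
      ┃ DrawingCanvas      ┏━━━━━━━━━━━━━━━━━━━━━━━━┓
      ┠────────────────────┃ ImageViewer            ┃
      ┃+                   ┠────────────────────────┨
      ┃                    ┃ ███ █ ███ █ █ ███ █ ███┃
      ┃  ┏━━━━━━━━━━━━━━━━━━━━━━━━━━━━━━━━┓  █   █  ┃
      ┃  ┃ FileBrowser                    ┃███ █████┃
      ┃  ┠────────────────────────────────┨  █   █  ┃
      ┃  ┃> [-] project/                  ┃█ ███ █ █┃
      ┃  ┃    [+] vendor/                 ┃█ █     █┃
      ┃  ┃    router.html                 ┃█ █ █████┃
      ┃  ┃    index.toml                  ┃  █ █   █┃
      ┃  ┃    server.html                 ┃━━━━━━━━━┛
      ┃  ┃    [+] models/                 ┃          
      ┃  ┗━━━━━━━━━━━━━━━━━━━━━━━━━━━━━━━━┛          
      ┃                      ┃                       
      ┃                      ┃                       
      ┃                      ┃                       
      ┃                      ┃                       
      ┗━━━━━━━━━━━━━━━━━━━━━━┛                       
                                                     


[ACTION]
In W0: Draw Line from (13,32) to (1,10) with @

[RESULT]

                                                     
      ┏━━━━━━━━━━━━━━━━━━━━━━┓                       
      ┃ DrawingCanvas      ┏━━━━━━━━━━━━━━━━━━━━━━━━┓
      ┠────────────────────┃ ImageViewer            ┃
      ┃+                   ┠────────────────────────┨
      ┃          @         ┃ ███ █ ███ █ █ ███ █ ███┃
      ┃  ┏━━━━━━━━━━━━━━━━━━━━━━━━━━━━━━━━┓  █   █  ┃
      ┃  ┃ FileBrowser                    ┃███ █████┃
      ┃  ┠────────────────────────────────┨  █   █  ┃
      ┃  ┃> [-] project/                  ┃█ ███ █ █┃
      ┃  ┃    [+] vendor/                 ┃█ █     █┃
      ┃  ┃    router.html                 ┃█ █ █████┃
      ┃  ┃    index.toml                  ┃  █ █   █┃
      ┃  ┃    server.html                 ┃━━━━━━━━━┛
      ┃  ┃    [+] models/                 ┃          
      ┃  ┗━━━━━━━━━━━━━━━━━━━━━━━━━━━━━━━━┛          
      ┃                      ┃                       
      ┃                      ┃                       
      ┃                      ┃                       
      ┃                      ┃                       
      ┗━━━━━━━━━━━━━━━━━━━━━━┛                       
                                                     


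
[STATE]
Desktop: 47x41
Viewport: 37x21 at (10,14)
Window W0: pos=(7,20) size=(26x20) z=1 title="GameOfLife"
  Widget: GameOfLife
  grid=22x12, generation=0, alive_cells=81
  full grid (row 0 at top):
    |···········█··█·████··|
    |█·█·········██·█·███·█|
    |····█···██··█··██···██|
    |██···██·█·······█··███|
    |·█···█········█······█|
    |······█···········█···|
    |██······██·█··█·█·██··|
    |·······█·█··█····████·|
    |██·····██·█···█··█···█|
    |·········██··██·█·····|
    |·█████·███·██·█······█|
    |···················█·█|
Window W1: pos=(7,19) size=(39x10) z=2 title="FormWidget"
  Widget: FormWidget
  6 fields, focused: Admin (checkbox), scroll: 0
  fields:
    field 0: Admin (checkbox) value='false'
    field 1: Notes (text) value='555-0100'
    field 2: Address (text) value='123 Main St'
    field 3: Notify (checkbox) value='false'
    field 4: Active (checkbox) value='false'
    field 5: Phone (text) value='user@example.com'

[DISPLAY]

                                     
                                     
                                     
                                     
                                     
━━━━━━━━━━━━━━━━━━━━━━━━━━━━━━━━━━━┓ 
ormWidget                          ┃ 
───────────────────────────────────┨ 
Admin:      [ ]                    ┃ 
Notes:      [555-0100             ]┃ 
Address:    [123 Main St          ]┃ 
Notify:     [ ]                    ┃ 
Active:     [ ]                    ┃ 
Phone:      [user@example.com     ]┃ 
━━━━━━━━━━━━━━━━━━━━━━━━━━━━━━━━━━━┛ 
····█···········█···  ┃              
······██·█··█·█·██··  ┃              
·····█·█··█····████·  ┃              
·····██·█···█··█···█  ┃              
·······██··██·█·····  ┃              
████·███·██·█······█  ┃              


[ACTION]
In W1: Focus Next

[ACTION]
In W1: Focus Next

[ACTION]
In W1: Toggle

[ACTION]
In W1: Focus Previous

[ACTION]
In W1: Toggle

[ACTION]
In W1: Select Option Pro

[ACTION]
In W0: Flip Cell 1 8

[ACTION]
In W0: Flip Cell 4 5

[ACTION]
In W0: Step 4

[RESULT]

                                     
                                     
                                     
                                     
                                     
━━━━━━━━━━━━━━━━━━━━━━━━━━━━━━━━━━━┓ 
ormWidget                          ┃ 
───────────────────────────────────┨ 
Admin:      [ ]                    ┃ 
Notes:      [555-0100             ]┃ 
Address:    [123 Main St          ]┃ 
Notify:     [ ]                    ┃ 
Active:     [ ]                    ┃ 
Phone:      [user@example.com     ]┃ 
━━━━━━━━━━━━━━━━━━━━━━━━━━━━━━━━━━━┛ 
·········█··█···█···  ┃              
····██·█·█····██··██  ┃              
······█·······██··██  ┃              
·········███····███·  ┃              
··███···█··█·····█··  ┃              
··███···██·█·····█··  ┃              
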